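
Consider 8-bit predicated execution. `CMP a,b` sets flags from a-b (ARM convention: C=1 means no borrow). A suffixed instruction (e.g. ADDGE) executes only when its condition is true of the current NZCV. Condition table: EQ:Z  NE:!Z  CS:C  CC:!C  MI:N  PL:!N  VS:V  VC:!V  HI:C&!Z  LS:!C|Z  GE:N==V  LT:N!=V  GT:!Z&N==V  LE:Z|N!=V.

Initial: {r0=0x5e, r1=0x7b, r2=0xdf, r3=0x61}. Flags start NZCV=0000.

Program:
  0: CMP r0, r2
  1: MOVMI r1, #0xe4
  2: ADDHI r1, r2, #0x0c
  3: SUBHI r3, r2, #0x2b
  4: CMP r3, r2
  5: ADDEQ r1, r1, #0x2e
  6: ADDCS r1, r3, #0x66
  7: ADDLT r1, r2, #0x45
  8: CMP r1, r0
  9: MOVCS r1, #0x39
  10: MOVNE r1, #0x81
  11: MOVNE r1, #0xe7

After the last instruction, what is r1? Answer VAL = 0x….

[0] flags=0000 → (cmp)
[1] flags=0000 MI?F → skip
[2] flags=0000 HI?F → skip
[3] flags=0000 HI?F → skip
[4] flags=1001 → (cmp)
[5] flags=1001 EQ?F → skip
[6] flags=1001 CS?F → skip
[7] flags=1001 LT?F → skip
[8] flags=0010 → (cmp)
[9] flags=0010 CS?T → r1=0x39
[10] flags=0010 NE?T → r1=0x81
[11] flags=0010 NE?T → r1=0xe7

VAL = 0xe7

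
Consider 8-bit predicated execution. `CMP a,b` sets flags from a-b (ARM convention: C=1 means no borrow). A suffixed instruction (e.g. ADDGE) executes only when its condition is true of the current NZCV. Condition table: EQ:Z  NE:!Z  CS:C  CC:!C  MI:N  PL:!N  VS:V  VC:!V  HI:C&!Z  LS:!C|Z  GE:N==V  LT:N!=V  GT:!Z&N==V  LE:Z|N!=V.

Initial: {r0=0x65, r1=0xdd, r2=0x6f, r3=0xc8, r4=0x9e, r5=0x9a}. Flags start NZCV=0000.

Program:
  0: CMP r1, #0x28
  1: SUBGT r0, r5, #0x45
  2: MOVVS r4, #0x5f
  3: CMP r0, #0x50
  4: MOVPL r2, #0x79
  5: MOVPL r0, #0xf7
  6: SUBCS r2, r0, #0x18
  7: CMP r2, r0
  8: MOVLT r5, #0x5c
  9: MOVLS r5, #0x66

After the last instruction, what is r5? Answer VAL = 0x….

0: ✓ CMP  NZCV=1010
1: · SUBGT
2: · MOVVS
3: ✓ CMP  NZCV=0010
4: ✓ MOVPL  r2←0x79
5: ✓ MOVPL  r0←0xf7
6: ✓ SUBCS  r2←0xdf
7: ✓ CMP  NZCV=1000
8: ✓ MOVLT  r5←0x5c
9: ✓ MOVLS  r5←0x66

VAL = 0x66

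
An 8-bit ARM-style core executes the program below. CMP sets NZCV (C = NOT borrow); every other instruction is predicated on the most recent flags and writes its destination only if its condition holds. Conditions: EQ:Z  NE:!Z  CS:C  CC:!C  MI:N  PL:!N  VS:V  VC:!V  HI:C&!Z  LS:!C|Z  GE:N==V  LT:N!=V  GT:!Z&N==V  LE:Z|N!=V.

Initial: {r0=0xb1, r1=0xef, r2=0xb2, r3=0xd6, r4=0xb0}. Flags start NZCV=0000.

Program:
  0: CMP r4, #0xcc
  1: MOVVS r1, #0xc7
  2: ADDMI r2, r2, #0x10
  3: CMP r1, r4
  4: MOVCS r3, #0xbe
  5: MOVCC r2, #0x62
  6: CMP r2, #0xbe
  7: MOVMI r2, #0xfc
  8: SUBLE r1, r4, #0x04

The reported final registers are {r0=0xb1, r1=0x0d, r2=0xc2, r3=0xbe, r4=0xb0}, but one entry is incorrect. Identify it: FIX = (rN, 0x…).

FIX = (r1, 0xef)

0: ✓ CMP  NZCV=1000
1: · MOVVS
2: ✓ ADDMI  r2←0xc2
3: ✓ CMP  NZCV=0010
4: ✓ MOVCS  r3←0xbe
5: · MOVCC
6: ✓ CMP  NZCV=0010
7: · MOVMI
8: · SUBLE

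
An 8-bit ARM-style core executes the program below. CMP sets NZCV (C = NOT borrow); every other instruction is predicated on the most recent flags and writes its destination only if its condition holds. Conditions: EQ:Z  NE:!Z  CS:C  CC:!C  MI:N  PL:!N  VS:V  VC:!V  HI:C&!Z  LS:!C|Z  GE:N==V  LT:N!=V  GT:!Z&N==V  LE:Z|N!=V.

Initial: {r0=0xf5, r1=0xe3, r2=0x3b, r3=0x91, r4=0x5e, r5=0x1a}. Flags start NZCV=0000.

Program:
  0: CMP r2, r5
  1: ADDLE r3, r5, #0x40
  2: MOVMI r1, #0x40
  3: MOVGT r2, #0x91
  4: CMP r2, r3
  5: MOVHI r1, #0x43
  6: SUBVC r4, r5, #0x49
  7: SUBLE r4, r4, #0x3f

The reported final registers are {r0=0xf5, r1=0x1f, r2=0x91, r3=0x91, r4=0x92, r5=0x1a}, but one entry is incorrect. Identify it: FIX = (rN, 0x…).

[0] flags=0010 → (cmp)
[1] flags=0010 LE?F → skip
[2] flags=0010 MI?F → skip
[3] flags=0010 GT?T → r2=0x91
[4] flags=0110 → (cmp)
[5] flags=0110 HI?F → skip
[6] flags=0110 VC?T → r4=0xd1
[7] flags=0110 LE?T → r4=0x92

FIX = (r1, 0xe3)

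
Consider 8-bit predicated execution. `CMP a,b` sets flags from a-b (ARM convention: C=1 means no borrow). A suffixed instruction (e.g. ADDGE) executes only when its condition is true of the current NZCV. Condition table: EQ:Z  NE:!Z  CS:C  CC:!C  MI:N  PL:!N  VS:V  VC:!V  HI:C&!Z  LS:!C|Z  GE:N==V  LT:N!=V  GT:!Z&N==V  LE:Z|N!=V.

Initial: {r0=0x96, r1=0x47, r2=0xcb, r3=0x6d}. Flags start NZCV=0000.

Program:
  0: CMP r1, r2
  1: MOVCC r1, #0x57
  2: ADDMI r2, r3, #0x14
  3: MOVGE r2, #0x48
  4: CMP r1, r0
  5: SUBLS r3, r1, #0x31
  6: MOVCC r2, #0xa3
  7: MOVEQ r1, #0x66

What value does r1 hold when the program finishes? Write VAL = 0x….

VAL = 0x57

0: ✓ CMP  NZCV=0000
1: ✓ MOVCC  r1←0x57
2: · ADDMI
3: ✓ MOVGE  r2←0x48
4: ✓ CMP  NZCV=1001
5: ✓ SUBLS  r3←0x26
6: ✓ MOVCC  r2←0xa3
7: · MOVEQ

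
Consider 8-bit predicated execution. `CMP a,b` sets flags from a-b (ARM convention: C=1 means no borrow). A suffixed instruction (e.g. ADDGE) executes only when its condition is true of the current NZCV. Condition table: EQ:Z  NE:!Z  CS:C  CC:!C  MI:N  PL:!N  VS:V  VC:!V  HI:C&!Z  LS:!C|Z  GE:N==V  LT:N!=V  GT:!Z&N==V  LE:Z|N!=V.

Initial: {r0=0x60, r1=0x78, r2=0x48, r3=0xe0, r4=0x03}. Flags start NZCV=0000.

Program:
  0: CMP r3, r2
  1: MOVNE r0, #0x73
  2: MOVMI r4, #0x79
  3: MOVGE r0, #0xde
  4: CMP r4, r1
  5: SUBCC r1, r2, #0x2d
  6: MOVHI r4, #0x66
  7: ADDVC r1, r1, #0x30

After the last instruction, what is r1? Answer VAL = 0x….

VAL = 0xa8

0: ✓ CMP  NZCV=1010
1: ✓ MOVNE  r0←0x73
2: ✓ MOVMI  r4←0x79
3: · MOVGE
4: ✓ CMP  NZCV=0010
5: · SUBCC
6: ✓ MOVHI  r4←0x66
7: ✓ ADDVC  r1←0xa8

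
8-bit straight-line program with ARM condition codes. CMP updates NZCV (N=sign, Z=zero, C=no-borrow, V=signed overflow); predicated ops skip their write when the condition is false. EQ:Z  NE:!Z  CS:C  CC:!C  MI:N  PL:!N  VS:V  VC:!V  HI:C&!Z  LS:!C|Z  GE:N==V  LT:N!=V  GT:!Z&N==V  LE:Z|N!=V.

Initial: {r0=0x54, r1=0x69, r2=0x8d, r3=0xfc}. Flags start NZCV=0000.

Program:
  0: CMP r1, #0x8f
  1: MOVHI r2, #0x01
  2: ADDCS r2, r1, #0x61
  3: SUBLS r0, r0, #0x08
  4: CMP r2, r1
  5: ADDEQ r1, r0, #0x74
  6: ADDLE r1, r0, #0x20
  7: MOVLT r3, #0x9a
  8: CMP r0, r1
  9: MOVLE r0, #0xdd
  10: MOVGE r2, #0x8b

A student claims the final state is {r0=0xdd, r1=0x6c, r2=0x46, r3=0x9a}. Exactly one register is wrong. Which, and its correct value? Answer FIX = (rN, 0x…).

[0] flags=1001 → (cmp)
[1] flags=1001 HI?F → skip
[2] flags=1001 CS?F → skip
[3] flags=1001 LS?T → r0=0x4c
[4] flags=0011 → (cmp)
[5] flags=0011 EQ?F → skip
[6] flags=0011 LE?T → r1=0x6c
[7] flags=0011 LT?T → r3=0x9a
[8] flags=1000 → (cmp)
[9] flags=1000 LE?T → r0=0xdd
[10] flags=1000 GE?F → skip

FIX = (r2, 0x8d)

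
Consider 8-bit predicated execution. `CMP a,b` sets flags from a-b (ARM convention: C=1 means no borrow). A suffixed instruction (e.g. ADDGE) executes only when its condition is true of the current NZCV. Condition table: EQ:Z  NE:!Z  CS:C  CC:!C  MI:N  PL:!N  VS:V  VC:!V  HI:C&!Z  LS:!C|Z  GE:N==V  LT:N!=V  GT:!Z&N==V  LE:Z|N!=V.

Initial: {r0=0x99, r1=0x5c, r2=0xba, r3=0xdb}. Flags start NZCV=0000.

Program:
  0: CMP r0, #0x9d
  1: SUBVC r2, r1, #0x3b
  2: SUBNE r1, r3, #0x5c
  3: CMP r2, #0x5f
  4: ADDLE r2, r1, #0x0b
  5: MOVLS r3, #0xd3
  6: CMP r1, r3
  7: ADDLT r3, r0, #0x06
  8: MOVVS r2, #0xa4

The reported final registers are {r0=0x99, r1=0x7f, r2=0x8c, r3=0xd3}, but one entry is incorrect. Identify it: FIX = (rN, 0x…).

FIX = (r2, 0xa4)

0: ✓ CMP  NZCV=1000
1: ✓ SUBVC  r2←0x21
2: ✓ SUBNE  r1←0x7f
3: ✓ CMP  NZCV=1000
4: ✓ ADDLE  r2←0x8a
5: ✓ MOVLS  r3←0xd3
6: ✓ CMP  NZCV=1001
7: · ADDLT
8: ✓ MOVVS  r2←0xa4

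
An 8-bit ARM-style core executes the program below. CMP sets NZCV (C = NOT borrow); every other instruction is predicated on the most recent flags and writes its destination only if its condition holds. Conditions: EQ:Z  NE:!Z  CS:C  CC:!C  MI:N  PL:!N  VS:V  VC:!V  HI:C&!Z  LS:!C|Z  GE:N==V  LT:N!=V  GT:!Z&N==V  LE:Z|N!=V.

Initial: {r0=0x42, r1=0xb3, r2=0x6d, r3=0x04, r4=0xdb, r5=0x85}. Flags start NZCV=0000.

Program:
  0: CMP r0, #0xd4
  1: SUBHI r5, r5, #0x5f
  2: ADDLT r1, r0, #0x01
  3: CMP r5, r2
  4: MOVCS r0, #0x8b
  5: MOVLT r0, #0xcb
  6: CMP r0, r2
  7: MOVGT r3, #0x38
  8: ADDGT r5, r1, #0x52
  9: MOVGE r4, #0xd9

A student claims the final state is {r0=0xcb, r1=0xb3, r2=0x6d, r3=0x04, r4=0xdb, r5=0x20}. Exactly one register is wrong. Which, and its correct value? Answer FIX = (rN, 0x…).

FIX = (r5, 0x85)

0: ✓ CMP  NZCV=0000
1: · SUBHI
2: · ADDLT
3: ✓ CMP  NZCV=0011
4: ✓ MOVCS  r0←0x8b
5: ✓ MOVLT  r0←0xcb
6: ✓ CMP  NZCV=0011
7: · MOVGT
8: · ADDGT
9: · MOVGE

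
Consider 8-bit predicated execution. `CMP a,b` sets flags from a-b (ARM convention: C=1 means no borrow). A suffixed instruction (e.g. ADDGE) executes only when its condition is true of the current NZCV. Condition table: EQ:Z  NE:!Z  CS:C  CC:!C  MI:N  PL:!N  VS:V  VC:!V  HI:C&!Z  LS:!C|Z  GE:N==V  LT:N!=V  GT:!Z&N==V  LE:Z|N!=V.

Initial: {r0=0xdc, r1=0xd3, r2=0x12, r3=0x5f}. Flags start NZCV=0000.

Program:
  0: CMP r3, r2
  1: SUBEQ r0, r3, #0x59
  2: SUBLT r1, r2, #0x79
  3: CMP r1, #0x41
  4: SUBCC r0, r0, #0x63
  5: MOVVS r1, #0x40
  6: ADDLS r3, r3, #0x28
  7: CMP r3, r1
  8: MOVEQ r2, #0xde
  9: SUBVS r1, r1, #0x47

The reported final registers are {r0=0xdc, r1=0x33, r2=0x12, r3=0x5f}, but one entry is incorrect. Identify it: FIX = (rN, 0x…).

FIX = (r1, 0x8c)

[0] flags=0010 → (cmp)
[1] flags=0010 EQ?F → skip
[2] flags=0010 LT?F → skip
[3] flags=1010 → (cmp)
[4] flags=1010 CC?F → skip
[5] flags=1010 VS?F → skip
[6] flags=1010 LS?F → skip
[7] flags=1001 → (cmp)
[8] flags=1001 EQ?F → skip
[9] flags=1001 VS?T → r1=0x8c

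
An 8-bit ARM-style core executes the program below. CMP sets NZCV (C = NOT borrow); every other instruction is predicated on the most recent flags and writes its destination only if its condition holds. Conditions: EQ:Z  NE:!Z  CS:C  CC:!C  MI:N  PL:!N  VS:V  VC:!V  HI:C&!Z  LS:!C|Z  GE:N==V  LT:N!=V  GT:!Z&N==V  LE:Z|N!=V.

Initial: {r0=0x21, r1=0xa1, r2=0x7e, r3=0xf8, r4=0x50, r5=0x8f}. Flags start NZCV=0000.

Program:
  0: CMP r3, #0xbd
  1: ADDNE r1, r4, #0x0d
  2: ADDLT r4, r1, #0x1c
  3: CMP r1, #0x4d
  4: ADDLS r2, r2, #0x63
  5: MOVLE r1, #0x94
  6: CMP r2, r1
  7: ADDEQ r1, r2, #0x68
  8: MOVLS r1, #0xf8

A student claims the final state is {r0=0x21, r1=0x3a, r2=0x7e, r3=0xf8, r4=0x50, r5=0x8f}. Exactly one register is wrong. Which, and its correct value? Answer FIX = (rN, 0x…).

0: ✓ CMP  NZCV=0010
1: ✓ ADDNE  r1←0x5d
2: · ADDLT
3: ✓ CMP  NZCV=0010
4: · ADDLS
5: · MOVLE
6: ✓ CMP  NZCV=0010
7: · ADDEQ
8: · MOVLS

FIX = (r1, 0x5d)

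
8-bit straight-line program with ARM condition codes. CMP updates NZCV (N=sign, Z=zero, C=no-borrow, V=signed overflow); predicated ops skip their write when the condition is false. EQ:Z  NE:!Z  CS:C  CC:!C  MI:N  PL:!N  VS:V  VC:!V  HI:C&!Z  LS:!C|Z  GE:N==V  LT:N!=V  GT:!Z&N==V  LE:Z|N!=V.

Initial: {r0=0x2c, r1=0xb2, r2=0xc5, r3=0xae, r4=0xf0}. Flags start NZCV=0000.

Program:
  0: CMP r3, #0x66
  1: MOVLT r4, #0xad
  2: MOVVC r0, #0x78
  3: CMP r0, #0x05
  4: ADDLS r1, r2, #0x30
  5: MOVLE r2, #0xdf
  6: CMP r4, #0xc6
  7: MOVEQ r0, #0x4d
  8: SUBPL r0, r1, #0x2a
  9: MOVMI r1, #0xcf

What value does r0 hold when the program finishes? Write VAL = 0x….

VAL = 0x2c

0: ✓ CMP  NZCV=0011
1: ✓ MOVLT  r4←0xad
2: · MOVVC
3: ✓ CMP  NZCV=0010
4: · ADDLS
5: · MOVLE
6: ✓ CMP  NZCV=1000
7: · MOVEQ
8: · SUBPL
9: ✓ MOVMI  r1←0xcf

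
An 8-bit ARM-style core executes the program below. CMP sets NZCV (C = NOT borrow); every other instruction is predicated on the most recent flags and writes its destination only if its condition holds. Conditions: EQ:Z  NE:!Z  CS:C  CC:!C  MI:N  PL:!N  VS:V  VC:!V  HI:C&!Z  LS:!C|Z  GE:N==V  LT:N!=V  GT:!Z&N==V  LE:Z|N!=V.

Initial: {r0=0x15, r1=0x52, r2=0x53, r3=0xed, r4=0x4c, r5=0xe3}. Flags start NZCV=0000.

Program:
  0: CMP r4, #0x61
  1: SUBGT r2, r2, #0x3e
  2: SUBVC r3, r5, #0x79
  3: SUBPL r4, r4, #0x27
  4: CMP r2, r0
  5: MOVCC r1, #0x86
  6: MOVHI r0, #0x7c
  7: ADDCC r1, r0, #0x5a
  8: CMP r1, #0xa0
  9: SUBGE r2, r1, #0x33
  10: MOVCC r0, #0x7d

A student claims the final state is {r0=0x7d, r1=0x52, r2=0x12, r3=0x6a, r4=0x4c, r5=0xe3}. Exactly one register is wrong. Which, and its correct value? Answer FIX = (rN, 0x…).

[0] flags=1000 → (cmp)
[1] flags=1000 GT?F → skip
[2] flags=1000 VC?T → r3=0x6a
[3] flags=1000 PL?F → skip
[4] flags=0010 → (cmp)
[5] flags=0010 CC?F → skip
[6] flags=0010 HI?T → r0=0x7c
[7] flags=0010 CC?F → skip
[8] flags=1001 → (cmp)
[9] flags=1001 GE?T → r2=0x1f
[10] flags=1001 CC?T → r0=0x7d

FIX = (r2, 0x1f)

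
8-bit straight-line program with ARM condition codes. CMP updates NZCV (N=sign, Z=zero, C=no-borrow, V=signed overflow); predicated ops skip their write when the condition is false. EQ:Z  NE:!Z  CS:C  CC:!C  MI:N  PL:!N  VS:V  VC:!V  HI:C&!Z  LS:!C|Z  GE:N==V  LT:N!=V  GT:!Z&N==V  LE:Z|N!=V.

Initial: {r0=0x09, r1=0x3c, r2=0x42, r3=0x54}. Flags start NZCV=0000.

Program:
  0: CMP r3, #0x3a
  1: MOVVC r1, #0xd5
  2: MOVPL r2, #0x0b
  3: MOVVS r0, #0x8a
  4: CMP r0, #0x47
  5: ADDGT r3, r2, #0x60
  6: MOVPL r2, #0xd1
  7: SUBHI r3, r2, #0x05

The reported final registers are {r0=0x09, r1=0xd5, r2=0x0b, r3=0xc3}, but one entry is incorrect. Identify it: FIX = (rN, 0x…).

[0] flags=0010 → (cmp)
[1] flags=0010 VC?T → r1=0xd5
[2] flags=0010 PL?T → r2=0x0b
[3] flags=0010 VS?F → skip
[4] flags=1000 → (cmp)
[5] flags=1000 GT?F → skip
[6] flags=1000 PL?F → skip
[7] flags=1000 HI?F → skip

FIX = (r3, 0x54)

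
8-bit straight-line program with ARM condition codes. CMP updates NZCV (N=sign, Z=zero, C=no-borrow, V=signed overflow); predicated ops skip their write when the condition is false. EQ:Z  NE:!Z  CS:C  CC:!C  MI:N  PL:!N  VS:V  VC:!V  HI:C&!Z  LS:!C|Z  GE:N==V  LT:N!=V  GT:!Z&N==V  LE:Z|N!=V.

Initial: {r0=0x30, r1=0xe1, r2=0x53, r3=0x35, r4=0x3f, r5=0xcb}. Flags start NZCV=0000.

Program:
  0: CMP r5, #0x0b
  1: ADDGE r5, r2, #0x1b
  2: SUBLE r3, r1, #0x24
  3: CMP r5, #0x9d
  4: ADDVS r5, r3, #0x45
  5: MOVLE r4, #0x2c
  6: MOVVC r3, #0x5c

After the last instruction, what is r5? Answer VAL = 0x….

[0] flags=1010 → (cmp)
[1] flags=1010 GE?F → skip
[2] flags=1010 LE?T → r3=0xbd
[3] flags=0010 → (cmp)
[4] flags=0010 VS?F → skip
[5] flags=0010 LE?F → skip
[6] flags=0010 VC?T → r3=0x5c

VAL = 0xcb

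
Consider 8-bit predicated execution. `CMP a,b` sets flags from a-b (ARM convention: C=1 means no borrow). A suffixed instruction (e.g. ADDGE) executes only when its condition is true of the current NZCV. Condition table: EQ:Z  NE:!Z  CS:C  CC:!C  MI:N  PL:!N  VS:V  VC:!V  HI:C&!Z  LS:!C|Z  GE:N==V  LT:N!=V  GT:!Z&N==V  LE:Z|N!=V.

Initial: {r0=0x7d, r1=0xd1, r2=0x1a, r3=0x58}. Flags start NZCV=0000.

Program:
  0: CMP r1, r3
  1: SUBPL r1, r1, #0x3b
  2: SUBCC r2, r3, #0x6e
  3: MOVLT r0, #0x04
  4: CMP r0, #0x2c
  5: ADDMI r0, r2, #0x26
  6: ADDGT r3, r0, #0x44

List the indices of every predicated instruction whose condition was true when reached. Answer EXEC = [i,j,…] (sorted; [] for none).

0: ✓ CMP  NZCV=0011
1: ✓ SUBPL  r1←0x96
2: · SUBCC
3: ✓ MOVLT  r0←0x04
4: ✓ CMP  NZCV=1000
5: ✓ ADDMI  r0←0x40
6: · ADDGT

EXEC = [1,3,5]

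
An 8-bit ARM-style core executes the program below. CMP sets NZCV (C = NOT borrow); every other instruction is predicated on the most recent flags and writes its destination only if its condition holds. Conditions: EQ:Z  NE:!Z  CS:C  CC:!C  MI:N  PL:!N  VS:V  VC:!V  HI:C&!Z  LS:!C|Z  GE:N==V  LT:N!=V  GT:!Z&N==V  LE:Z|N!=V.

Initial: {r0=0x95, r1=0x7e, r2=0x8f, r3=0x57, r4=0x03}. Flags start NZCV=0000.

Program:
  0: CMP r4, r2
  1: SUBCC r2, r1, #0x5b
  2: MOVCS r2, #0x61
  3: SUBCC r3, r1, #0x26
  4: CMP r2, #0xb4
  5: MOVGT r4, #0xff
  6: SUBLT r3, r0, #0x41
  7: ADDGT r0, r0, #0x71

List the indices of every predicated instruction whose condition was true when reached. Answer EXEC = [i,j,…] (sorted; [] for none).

EXEC = [1,3,5,7]

[0] flags=0000 → (cmp)
[1] flags=0000 CC?T → r2=0x23
[2] flags=0000 CS?F → skip
[3] flags=0000 CC?T → r3=0x58
[4] flags=0000 → (cmp)
[5] flags=0000 GT?T → r4=0xff
[6] flags=0000 LT?F → skip
[7] flags=0000 GT?T → r0=0x06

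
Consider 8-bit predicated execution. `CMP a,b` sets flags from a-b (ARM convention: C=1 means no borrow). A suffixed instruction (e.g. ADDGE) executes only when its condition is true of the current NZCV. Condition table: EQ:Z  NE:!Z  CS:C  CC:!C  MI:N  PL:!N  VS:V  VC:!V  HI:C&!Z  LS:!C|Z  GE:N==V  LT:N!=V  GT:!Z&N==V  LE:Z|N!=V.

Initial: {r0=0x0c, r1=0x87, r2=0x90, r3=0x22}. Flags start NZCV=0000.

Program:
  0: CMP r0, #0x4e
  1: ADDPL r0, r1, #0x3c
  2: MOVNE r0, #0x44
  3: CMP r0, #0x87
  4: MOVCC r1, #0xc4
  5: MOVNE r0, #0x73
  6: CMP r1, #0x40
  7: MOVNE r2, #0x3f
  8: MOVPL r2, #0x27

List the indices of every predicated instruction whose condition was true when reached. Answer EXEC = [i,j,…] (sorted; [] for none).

EXEC = [2,4,5,7]

0: ✓ CMP  NZCV=1000
1: · ADDPL
2: ✓ MOVNE  r0←0x44
3: ✓ CMP  NZCV=1001
4: ✓ MOVCC  r1←0xc4
5: ✓ MOVNE  r0←0x73
6: ✓ CMP  NZCV=1010
7: ✓ MOVNE  r2←0x3f
8: · MOVPL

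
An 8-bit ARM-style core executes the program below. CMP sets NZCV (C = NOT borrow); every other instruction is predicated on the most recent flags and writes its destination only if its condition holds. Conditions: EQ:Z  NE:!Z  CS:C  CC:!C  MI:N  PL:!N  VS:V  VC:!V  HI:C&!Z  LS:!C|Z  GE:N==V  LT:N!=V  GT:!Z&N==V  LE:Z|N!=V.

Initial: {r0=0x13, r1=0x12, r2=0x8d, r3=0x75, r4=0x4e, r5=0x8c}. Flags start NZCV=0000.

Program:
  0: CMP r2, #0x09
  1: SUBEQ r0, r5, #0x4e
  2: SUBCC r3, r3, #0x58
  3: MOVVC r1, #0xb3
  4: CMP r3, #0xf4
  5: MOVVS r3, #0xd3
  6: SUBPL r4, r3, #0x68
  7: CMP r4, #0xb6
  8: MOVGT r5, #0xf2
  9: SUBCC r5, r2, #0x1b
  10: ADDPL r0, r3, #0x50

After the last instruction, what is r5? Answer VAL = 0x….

0: ✓ CMP  NZCV=1010
1: · SUBEQ
2: · SUBCC
3: ✓ MOVVC  r1←0xb3
4: ✓ CMP  NZCV=1001
5: ✓ MOVVS  r3←0xd3
6: · SUBPL
7: ✓ CMP  NZCV=1001
8: ✓ MOVGT  r5←0xf2
9: ✓ SUBCC  r5←0x72
10: · ADDPL

VAL = 0x72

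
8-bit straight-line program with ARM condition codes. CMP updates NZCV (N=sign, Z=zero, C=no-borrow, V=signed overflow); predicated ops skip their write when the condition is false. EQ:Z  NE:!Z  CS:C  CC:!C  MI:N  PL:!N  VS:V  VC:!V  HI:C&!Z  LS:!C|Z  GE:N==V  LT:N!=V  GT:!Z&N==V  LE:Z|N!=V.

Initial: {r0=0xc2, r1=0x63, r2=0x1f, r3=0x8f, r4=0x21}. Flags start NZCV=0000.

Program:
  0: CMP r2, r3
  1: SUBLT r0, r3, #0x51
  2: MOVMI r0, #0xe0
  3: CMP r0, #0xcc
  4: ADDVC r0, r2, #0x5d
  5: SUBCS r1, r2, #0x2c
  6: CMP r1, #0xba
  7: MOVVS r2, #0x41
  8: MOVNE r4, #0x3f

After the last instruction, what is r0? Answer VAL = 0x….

[0] flags=1001 → (cmp)
[1] flags=1001 LT?F → skip
[2] flags=1001 MI?T → r0=0xe0
[3] flags=0010 → (cmp)
[4] flags=0010 VC?T → r0=0x7c
[5] flags=0010 CS?T → r1=0xf3
[6] flags=0010 → (cmp)
[7] flags=0010 VS?F → skip
[8] flags=0010 NE?T → r4=0x3f

VAL = 0x7c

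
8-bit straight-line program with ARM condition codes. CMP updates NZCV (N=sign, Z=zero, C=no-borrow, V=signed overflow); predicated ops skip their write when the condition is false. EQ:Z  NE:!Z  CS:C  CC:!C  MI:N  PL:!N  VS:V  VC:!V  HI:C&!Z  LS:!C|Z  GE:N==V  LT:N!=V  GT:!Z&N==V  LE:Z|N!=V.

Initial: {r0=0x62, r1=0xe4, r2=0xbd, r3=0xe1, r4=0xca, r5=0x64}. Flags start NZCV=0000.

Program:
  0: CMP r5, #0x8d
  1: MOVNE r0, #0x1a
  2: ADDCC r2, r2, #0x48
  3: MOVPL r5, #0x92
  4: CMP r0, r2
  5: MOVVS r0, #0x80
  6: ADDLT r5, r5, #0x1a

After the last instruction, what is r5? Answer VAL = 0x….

0: ✓ CMP  NZCV=1001
1: ✓ MOVNE  r0←0x1a
2: ✓ ADDCC  r2←0x05
3: · MOVPL
4: ✓ CMP  NZCV=0010
5: · MOVVS
6: · ADDLT

VAL = 0x64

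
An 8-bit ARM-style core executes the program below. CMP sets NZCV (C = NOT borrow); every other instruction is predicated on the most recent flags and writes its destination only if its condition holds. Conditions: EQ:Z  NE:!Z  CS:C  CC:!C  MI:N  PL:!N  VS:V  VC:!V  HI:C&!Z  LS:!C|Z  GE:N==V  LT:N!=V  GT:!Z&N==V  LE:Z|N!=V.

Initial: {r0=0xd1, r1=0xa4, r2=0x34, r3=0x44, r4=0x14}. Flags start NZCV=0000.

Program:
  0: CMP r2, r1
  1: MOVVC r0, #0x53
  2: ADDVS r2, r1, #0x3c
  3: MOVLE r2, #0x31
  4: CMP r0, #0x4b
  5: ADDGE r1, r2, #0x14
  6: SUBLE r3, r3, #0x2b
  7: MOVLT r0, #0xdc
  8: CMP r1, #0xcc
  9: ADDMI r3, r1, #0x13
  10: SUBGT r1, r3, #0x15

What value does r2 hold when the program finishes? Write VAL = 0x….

[0] flags=1001 → (cmp)
[1] flags=1001 VC?F → skip
[2] flags=1001 VS?T → r2=0xe0
[3] flags=1001 LE?F → skip
[4] flags=1010 → (cmp)
[5] flags=1010 GE?F → skip
[6] flags=1010 LE?T → r3=0x19
[7] flags=1010 LT?T → r0=0xdc
[8] flags=1000 → (cmp)
[9] flags=1000 MI?T → r3=0xb7
[10] flags=1000 GT?F → skip

VAL = 0xe0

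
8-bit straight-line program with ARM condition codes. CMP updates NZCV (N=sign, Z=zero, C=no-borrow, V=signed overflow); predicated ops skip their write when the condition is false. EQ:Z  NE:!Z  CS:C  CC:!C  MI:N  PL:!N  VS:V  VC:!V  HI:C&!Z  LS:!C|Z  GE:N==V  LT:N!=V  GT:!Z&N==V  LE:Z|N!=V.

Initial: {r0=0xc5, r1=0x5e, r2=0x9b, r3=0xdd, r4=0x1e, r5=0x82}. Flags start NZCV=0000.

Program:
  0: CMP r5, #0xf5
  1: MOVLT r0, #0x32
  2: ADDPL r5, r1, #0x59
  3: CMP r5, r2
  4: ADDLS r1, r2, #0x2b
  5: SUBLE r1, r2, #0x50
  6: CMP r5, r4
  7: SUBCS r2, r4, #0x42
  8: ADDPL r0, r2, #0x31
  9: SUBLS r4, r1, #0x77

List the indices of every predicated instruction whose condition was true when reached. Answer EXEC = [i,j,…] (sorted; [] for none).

[0] flags=1000 → (cmp)
[1] flags=1000 LT?T → r0=0x32
[2] flags=1000 PL?F → skip
[3] flags=1000 → (cmp)
[4] flags=1000 LS?T → r1=0xc6
[5] flags=1000 LE?T → r1=0x4b
[6] flags=0011 → (cmp)
[7] flags=0011 CS?T → r2=0xdc
[8] flags=0011 PL?T → r0=0x0d
[9] flags=0011 LS?F → skip

EXEC = [1,4,5,7,8]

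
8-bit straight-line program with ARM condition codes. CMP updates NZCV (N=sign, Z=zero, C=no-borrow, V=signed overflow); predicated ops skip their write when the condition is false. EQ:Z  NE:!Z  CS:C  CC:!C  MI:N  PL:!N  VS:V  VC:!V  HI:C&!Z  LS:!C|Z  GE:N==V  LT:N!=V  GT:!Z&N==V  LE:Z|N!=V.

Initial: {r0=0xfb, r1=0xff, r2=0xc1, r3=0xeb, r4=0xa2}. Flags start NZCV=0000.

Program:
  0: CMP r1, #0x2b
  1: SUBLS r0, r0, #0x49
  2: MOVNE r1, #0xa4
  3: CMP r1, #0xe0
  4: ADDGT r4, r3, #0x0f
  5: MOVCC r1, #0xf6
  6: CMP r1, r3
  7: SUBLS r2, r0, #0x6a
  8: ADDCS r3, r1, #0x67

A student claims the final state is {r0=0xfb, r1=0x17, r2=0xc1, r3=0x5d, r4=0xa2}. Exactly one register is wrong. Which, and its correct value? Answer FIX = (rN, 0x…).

FIX = (r1, 0xf6)

[0] flags=1010 → (cmp)
[1] flags=1010 LS?F → skip
[2] flags=1010 NE?T → r1=0xa4
[3] flags=1000 → (cmp)
[4] flags=1000 GT?F → skip
[5] flags=1000 CC?T → r1=0xf6
[6] flags=0010 → (cmp)
[7] flags=0010 LS?F → skip
[8] flags=0010 CS?T → r3=0x5d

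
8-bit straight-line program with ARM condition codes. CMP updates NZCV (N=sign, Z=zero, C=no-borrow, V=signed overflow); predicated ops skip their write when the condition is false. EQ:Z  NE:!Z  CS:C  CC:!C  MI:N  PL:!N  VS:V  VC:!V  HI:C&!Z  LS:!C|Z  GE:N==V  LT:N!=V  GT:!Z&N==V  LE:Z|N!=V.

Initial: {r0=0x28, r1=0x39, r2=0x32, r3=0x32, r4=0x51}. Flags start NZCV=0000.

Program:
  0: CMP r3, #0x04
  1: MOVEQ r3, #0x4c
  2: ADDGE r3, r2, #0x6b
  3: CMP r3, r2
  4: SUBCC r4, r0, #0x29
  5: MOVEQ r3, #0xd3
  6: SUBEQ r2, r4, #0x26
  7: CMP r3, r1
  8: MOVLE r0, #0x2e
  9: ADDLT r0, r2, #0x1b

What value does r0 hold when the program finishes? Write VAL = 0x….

0: ✓ CMP  NZCV=0010
1: · MOVEQ
2: ✓ ADDGE  r3←0x9d
3: ✓ CMP  NZCV=0011
4: · SUBCC
5: · MOVEQ
6: · SUBEQ
7: ✓ CMP  NZCV=0011
8: ✓ MOVLE  r0←0x2e
9: ✓ ADDLT  r0←0x4d

VAL = 0x4d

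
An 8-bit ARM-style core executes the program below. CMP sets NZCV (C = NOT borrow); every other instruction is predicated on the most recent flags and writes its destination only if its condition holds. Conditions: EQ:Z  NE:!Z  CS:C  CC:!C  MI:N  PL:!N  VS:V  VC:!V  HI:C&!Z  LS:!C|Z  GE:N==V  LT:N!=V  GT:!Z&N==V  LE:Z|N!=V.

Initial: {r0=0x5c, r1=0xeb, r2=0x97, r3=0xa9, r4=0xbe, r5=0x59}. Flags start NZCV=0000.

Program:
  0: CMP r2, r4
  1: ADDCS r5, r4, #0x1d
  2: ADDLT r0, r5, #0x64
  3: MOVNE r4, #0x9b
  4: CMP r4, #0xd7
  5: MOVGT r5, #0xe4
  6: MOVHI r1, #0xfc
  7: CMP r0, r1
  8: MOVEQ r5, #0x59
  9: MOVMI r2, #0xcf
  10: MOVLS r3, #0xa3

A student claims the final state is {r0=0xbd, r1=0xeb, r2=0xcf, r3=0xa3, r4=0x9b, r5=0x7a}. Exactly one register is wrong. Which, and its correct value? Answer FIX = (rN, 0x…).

FIX = (r5, 0x59)

[0] flags=1000 → (cmp)
[1] flags=1000 CS?F → skip
[2] flags=1000 LT?T → r0=0xbd
[3] flags=1000 NE?T → r4=0x9b
[4] flags=1000 → (cmp)
[5] flags=1000 GT?F → skip
[6] flags=1000 HI?F → skip
[7] flags=1000 → (cmp)
[8] flags=1000 EQ?F → skip
[9] flags=1000 MI?T → r2=0xcf
[10] flags=1000 LS?T → r3=0xa3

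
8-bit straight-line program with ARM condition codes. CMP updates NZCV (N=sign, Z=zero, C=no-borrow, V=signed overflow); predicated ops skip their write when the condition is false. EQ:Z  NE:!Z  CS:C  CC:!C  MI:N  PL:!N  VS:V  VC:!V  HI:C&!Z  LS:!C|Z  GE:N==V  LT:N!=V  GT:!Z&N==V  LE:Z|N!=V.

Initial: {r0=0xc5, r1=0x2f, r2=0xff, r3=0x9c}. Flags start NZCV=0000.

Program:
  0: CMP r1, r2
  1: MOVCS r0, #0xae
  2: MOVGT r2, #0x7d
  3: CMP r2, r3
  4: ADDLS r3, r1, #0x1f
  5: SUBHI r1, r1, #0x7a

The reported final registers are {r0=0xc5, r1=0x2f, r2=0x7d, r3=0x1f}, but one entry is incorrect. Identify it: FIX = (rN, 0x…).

0: ✓ CMP  NZCV=0000
1: · MOVCS
2: ✓ MOVGT  r2←0x7d
3: ✓ CMP  NZCV=1001
4: ✓ ADDLS  r3←0x4e
5: · SUBHI

FIX = (r3, 0x4e)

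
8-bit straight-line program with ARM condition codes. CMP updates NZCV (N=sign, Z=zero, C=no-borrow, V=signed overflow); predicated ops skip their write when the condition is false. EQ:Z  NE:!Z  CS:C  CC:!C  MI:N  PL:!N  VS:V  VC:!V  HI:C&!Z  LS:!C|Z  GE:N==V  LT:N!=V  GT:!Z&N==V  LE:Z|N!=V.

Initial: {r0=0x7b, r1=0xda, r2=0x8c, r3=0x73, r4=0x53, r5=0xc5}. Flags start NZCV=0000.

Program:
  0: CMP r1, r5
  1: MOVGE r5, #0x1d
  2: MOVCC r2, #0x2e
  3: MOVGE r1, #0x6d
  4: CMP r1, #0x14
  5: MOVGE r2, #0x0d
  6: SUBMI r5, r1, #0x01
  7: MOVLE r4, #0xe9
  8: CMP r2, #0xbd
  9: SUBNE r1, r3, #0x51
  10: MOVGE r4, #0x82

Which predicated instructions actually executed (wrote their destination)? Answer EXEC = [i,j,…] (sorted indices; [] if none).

EXEC = [1,3,5,9,10]

[0] flags=0010 → (cmp)
[1] flags=0010 GE?T → r5=0x1d
[2] flags=0010 CC?F → skip
[3] flags=0010 GE?T → r1=0x6d
[4] flags=0010 → (cmp)
[5] flags=0010 GE?T → r2=0x0d
[6] flags=0010 MI?F → skip
[7] flags=0010 LE?F → skip
[8] flags=0000 → (cmp)
[9] flags=0000 NE?T → r1=0x22
[10] flags=0000 GE?T → r4=0x82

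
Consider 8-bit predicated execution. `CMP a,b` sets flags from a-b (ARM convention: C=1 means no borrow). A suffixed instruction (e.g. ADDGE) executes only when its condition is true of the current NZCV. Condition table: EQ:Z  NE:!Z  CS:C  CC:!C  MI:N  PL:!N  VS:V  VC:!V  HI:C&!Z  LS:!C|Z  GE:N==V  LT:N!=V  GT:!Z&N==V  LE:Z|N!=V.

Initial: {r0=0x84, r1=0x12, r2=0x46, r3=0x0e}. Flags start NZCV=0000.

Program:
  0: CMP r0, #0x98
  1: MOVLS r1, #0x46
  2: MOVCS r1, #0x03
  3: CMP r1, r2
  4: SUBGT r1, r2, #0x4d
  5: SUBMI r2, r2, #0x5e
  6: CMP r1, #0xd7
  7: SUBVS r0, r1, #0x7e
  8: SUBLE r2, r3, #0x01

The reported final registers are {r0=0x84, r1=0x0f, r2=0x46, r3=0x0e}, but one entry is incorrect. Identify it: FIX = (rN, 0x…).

FIX = (r1, 0x46)

[0] flags=1000 → (cmp)
[1] flags=1000 LS?T → r1=0x46
[2] flags=1000 CS?F → skip
[3] flags=0110 → (cmp)
[4] flags=0110 GT?F → skip
[5] flags=0110 MI?F → skip
[6] flags=0000 → (cmp)
[7] flags=0000 VS?F → skip
[8] flags=0000 LE?F → skip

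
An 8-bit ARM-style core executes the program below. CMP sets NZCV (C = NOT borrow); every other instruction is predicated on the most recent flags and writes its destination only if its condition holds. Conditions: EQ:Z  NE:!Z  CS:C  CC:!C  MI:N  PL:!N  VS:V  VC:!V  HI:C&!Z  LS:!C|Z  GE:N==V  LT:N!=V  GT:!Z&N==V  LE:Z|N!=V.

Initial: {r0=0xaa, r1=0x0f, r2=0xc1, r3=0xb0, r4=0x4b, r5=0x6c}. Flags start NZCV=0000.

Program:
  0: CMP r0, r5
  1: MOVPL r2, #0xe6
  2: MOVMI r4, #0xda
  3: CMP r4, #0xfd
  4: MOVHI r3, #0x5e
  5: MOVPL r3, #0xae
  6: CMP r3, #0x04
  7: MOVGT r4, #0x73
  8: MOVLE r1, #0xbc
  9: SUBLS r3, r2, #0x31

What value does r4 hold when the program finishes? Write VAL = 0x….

[0] flags=0011 → (cmp)
[1] flags=0011 PL?T → r2=0xe6
[2] flags=0011 MI?F → skip
[3] flags=0000 → (cmp)
[4] flags=0000 HI?F → skip
[5] flags=0000 PL?T → r3=0xae
[6] flags=1010 → (cmp)
[7] flags=1010 GT?F → skip
[8] flags=1010 LE?T → r1=0xbc
[9] flags=1010 LS?F → skip

VAL = 0x4b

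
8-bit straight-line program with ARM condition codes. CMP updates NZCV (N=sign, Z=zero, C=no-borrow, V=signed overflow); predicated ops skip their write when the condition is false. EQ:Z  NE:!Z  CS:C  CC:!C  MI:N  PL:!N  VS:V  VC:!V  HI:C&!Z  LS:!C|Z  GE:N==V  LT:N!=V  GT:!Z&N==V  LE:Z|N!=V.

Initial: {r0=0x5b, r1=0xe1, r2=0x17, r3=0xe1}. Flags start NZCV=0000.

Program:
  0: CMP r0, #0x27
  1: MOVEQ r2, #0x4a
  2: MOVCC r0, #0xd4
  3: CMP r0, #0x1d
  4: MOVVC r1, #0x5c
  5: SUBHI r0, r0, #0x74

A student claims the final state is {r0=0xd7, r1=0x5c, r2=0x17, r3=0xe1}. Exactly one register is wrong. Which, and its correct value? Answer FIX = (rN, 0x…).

[0] flags=0010 → (cmp)
[1] flags=0010 EQ?F → skip
[2] flags=0010 CC?F → skip
[3] flags=0010 → (cmp)
[4] flags=0010 VC?T → r1=0x5c
[5] flags=0010 HI?T → r0=0xe7

FIX = (r0, 0xe7)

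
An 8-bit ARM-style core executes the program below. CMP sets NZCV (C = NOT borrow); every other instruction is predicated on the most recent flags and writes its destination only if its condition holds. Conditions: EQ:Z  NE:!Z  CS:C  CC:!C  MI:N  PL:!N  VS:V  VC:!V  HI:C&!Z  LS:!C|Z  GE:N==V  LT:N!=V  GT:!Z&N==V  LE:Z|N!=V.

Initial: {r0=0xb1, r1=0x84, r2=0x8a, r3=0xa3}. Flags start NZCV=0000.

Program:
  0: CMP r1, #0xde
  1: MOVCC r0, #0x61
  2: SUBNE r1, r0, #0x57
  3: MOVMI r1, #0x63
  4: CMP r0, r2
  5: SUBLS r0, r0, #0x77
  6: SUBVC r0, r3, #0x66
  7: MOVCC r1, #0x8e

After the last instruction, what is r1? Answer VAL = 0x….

0: ✓ CMP  NZCV=1000
1: ✓ MOVCC  r0←0x61
2: ✓ SUBNE  r1←0x0a
3: ✓ MOVMI  r1←0x63
4: ✓ CMP  NZCV=1001
5: ✓ SUBLS  r0←0xea
6: · SUBVC
7: ✓ MOVCC  r1←0x8e

VAL = 0x8e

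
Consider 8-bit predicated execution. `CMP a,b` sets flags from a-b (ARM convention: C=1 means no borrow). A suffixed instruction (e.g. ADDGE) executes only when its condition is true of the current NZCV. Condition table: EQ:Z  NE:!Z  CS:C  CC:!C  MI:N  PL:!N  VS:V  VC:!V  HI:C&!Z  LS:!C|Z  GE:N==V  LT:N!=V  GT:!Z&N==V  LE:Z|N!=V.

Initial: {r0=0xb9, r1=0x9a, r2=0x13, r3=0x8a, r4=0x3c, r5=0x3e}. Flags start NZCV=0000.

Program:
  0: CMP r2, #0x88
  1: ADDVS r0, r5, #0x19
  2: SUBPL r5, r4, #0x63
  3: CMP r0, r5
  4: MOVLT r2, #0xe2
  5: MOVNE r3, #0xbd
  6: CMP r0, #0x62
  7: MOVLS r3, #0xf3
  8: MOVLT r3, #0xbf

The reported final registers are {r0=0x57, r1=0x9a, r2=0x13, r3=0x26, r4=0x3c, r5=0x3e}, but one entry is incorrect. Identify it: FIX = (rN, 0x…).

[0] flags=1001 → (cmp)
[1] flags=1001 VS?T → r0=0x57
[2] flags=1001 PL?F → skip
[3] flags=0010 → (cmp)
[4] flags=0010 LT?F → skip
[5] flags=0010 NE?T → r3=0xbd
[6] flags=1000 → (cmp)
[7] flags=1000 LS?T → r3=0xf3
[8] flags=1000 LT?T → r3=0xbf

FIX = (r3, 0xbf)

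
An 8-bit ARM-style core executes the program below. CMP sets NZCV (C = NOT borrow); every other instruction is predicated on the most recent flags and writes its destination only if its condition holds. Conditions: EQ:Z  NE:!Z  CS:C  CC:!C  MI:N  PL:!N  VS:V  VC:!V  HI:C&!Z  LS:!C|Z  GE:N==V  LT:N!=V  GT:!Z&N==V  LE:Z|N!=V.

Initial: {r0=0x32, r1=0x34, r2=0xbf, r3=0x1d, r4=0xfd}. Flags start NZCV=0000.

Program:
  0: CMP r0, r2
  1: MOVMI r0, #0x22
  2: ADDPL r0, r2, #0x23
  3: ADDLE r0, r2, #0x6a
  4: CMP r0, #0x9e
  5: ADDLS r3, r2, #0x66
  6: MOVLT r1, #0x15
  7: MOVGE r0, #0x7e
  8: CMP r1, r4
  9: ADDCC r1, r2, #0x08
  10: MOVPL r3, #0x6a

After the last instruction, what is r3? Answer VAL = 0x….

[0] flags=0000 → (cmp)
[1] flags=0000 MI?F → skip
[2] flags=0000 PL?T → r0=0xe2
[3] flags=0000 LE?F → skip
[4] flags=0010 → (cmp)
[5] flags=0010 LS?F → skip
[6] flags=0010 LT?F → skip
[7] flags=0010 GE?T → r0=0x7e
[8] flags=0000 → (cmp)
[9] flags=0000 CC?T → r1=0xc7
[10] flags=0000 PL?T → r3=0x6a

VAL = 0x6a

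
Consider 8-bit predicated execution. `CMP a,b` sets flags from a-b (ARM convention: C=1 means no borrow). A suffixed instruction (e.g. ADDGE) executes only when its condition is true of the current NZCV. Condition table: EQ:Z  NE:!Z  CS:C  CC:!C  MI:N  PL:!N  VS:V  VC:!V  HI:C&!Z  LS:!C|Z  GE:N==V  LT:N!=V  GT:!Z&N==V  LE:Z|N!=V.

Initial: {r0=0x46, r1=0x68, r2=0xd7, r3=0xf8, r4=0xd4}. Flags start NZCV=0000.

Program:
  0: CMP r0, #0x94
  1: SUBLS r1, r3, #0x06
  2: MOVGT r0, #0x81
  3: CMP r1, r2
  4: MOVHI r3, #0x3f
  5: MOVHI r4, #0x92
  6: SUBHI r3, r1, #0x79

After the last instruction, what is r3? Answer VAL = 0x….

VAL = 0x79

[0] flags=1001 → (cmp)
[1] flags=1001 LS?T → r1=0xf2
[2] flags=1001 GT?T → r0=0x81
[3] flags=0010 → (cmp)
[4] flags=0010 HI?T → r3=0x3f
[5] flags=0010 HI?T → r4=0x92
[6] flags=0010 HI?T → r3=0x79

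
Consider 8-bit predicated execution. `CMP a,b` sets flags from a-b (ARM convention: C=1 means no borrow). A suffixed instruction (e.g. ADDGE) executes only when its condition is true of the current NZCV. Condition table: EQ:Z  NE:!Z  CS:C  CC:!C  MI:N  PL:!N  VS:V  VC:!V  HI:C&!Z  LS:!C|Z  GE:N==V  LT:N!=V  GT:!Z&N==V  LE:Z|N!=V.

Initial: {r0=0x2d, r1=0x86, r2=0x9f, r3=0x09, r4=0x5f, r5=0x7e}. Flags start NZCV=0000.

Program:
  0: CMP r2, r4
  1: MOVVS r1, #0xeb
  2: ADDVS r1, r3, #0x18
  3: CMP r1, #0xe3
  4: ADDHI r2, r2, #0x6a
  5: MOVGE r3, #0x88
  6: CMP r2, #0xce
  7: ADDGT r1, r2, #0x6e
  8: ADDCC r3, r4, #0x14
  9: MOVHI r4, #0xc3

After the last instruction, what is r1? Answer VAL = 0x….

0: ✓ CMP  NZCV=0011
1: ✓ MOVVS  r1←0xeb
2: ✓ ADDVS  r1←0x21
3: ✓ CMP  NZCV=0000
4: · ADDHI
5: ✓ MOVGE  r3←0x88
6: ✓ CMP  NZCV=1000
7: · ADDGT
8: ✓ ADDCC  r3←0x73
9: · MOVHI

VAL = 0x21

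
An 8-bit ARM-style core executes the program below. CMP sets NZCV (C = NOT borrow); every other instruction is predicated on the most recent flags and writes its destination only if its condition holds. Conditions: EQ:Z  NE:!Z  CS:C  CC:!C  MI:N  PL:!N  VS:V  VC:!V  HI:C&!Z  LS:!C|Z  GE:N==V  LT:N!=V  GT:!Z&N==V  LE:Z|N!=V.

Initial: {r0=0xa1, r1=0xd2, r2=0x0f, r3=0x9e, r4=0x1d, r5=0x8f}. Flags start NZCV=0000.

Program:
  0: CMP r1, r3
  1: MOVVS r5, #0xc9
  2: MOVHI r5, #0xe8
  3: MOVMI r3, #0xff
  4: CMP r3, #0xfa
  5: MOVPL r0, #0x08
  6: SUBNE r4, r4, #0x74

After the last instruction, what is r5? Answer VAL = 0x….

0: ✓ CMP  NZCV=0010
1: · MOVVS
2: ✓ MOVHI  r5←0xe8
3: · MOVMI
4: ✓ CMP  NZCV=1000
5: · MOVPL
6: ✓ SUBNE  r4←0xa9

VAL = 0xe8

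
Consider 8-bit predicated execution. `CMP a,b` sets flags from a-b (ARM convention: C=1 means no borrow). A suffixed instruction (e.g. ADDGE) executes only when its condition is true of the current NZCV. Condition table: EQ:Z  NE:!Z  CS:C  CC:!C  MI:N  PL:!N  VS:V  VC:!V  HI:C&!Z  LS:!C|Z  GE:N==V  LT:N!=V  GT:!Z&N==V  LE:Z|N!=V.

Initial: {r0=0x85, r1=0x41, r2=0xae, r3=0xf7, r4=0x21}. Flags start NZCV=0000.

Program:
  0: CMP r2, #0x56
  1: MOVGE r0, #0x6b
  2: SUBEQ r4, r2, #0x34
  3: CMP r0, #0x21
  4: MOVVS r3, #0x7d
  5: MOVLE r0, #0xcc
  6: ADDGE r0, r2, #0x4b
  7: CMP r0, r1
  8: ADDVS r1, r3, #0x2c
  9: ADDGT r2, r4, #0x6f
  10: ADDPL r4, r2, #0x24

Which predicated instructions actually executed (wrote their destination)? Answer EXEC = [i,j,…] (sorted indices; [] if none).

EXEC = [4,5]

0: ✓ CMP  NZCV=0011
1: · MOVGE
2: · SUBEQ
3: ✓ CMP  NZCV=0011
4: ✓ MOVVS  r3←0x7d
5: ✓ MOVLE  r0←0xcc
6: · ADDGE
7: ✓ CMP  NZCV=1010
8: · ADDVS
9: · ADDGT
10: · ADDPL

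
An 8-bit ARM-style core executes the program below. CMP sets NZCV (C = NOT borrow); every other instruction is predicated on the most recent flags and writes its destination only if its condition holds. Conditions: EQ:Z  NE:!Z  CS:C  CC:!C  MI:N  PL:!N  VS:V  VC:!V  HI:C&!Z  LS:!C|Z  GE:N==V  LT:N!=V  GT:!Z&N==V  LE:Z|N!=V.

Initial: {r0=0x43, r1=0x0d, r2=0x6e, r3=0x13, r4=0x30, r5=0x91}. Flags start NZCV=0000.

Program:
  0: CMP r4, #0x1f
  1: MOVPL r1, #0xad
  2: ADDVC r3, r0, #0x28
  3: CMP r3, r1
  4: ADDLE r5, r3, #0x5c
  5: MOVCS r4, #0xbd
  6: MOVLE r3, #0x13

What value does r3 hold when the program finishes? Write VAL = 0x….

[0] flags=0010 → (cmp)
[1] flags=0010 PL?T → r1=0xad
[2] flags=0010 VC?T → r3=0x6b
[3] flags=1001 → (cmp)
[4] flags=1001 LE?F → skip
[5] flags=1001 CS?F → skip
[6] flags=1001 LE?F → skip

VAL = 0x6b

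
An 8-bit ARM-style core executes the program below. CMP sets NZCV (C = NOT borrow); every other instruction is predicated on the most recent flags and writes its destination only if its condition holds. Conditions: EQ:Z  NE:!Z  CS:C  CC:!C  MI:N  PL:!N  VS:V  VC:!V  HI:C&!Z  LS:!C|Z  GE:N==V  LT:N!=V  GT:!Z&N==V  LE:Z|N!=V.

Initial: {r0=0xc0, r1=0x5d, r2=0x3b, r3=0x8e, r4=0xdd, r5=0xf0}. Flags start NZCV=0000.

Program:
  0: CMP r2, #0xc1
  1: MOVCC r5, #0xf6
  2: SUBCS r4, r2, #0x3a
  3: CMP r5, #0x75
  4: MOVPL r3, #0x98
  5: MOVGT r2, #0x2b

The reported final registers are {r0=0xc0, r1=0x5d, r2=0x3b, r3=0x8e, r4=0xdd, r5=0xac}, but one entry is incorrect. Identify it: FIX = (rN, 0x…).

FIX = (r5, 0xf6)

[0] flags=0000 → (cmp)
[1] flags=0000 CC?T → r5=0xf6
[2] flags=0000 CS?F → skip
[3] flags=1010 → (cmp)
[4] flags=1010 PL?F → skip
[5] flags=1010 GT?F → skip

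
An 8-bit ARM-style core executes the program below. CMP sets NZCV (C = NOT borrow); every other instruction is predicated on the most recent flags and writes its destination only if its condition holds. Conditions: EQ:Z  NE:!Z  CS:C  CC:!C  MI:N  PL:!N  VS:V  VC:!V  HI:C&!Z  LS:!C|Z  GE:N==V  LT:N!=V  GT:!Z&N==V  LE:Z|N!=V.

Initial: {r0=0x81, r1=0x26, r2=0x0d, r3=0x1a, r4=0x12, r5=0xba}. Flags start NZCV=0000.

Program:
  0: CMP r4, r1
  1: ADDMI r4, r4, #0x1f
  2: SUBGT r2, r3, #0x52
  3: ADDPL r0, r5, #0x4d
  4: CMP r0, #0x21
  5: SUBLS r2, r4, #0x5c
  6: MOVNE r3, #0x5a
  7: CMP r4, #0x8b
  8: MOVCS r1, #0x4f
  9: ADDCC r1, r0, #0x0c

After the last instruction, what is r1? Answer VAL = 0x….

VAL = 0x8d

0: ✓ CMP  NZCV=1000
1: ✓ ADDMI  r4←0x31
2: · SUBGT
3: · ADDPL
4: ✓ CMP  NZCV=0011
5: · SUBLS
6: ✓ MOVNE  r3←0x5a
7: ✓ CMP  NZCV=1001
8: · MOVCS
9: ✓ ADDCC  r1←0x8d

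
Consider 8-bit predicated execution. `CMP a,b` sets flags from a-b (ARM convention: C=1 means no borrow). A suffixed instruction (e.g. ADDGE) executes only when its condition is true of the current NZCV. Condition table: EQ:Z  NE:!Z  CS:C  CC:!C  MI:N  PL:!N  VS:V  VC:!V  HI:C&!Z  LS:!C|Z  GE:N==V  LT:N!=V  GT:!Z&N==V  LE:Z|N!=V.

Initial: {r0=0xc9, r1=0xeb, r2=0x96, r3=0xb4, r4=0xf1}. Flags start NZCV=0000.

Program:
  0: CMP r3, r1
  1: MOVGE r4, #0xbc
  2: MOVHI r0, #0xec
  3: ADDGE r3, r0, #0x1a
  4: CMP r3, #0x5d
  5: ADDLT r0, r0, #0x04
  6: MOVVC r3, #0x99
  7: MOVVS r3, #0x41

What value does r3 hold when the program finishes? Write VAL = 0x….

[0] flags=1000 → (cmp)
[1] flags=1000 GE?F → skip
[2] flags=1000 HI?F → skip
[3] flags=1000 GE?F → skip
[4] flags=0011 → (cmp)
[5] flags=0011 LT?T → r0=0xcd
[6] flags=0011 VC?F → skip
[7] flags=0011 VS?T → r3=0x41

VAL = 0x41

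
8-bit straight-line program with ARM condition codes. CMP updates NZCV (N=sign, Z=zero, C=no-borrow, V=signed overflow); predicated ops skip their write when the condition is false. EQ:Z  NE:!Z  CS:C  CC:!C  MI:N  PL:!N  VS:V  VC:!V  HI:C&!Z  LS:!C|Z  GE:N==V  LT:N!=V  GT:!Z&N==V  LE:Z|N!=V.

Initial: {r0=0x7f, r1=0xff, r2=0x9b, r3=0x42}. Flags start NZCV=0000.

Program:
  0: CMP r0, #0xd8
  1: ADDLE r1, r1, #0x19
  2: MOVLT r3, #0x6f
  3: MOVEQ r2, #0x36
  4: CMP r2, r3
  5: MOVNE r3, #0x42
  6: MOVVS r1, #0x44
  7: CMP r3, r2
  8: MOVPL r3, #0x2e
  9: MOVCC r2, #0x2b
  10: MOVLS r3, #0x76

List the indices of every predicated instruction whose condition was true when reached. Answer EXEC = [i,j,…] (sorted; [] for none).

EXEC = [5,6,9,10]

0: ✓ CMP  NZCV=1001
1: · ADDLE
2: · MOVLT
3: · MOVEQ
4: ✓ CMP  NZCV=0011
5: ✓ MOVNE  r3←0x42
6: ✓ MOVVS  r1←0x44
7: ✓ CMP  NZCV=1001
8: · MOVPL
9: ✓ MOVCC  r2←0x2b
10: ✓ MOVLS  r3←0x76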